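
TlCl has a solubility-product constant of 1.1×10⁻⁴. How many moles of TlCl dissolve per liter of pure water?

TlCl(s) ⇌ Tl⁺(aq) + Cl⁻(aq)
If s mol/L of TlCl dissolves, [Tl⁺] = s and [Cl⁻] = s.
Ksp = [Tl⁺][Cl⁻] = s · s = s^2
s^2 = 1.1×10⁻⁴
Taking the 2nd root, s = 1.0×10⁻² M.

1.0×10⁻² M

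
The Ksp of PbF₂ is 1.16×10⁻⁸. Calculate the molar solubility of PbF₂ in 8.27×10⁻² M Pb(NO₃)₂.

PbF₂(s) ⇌ Pb²⁺(aq) + 2 F⁻(aq)
The solution already contains Pb²⁺ at 8.27×10⁻² M. Let s be the molar solubility of PbF₂.
[Pb²⁺] ≈ 8.27×10⁻² M (common ion dominates); [F⁻] = 2s.
Ksp = [Pb²⁺][F⁻]^2 = (8.27×10⁻²)(2s)^2
(2s)^2 = 1.16×10⁻⁸ / (8.27×10⁻²) = 1.40×10⁻⁷
s = 1.87×10⁻⁴ M

1.87×10⁻⁴ M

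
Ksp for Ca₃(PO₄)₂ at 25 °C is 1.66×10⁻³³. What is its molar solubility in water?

Ca₃(PO₄)₂(s) ⇌ 3 Ca²⁺(aq) + 2 PO₄³⁻(aq)
If s mol/L of Ca₃(PO₄)₂ dissolves, [Ca²⁺] = 3s and [PO₄³⁻] = 2s.
Ksp = [Ca²⁺]^3[PO₄³⁻]^2 = (3s)^3 · (2s)^2 = 108s^5
108s^5 = 1.66×10⁻³³  ⇒  s^5 = 1.54×10⁻³⁵
s = (1.54×10⁻³⁵)^(1/5) = 1.09×10⁻⁷ mol L⁻¹

1.09×10⁻⁷ M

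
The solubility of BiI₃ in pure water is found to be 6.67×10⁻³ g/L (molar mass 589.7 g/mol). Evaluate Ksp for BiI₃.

Molar solubility s = (6.67×10⁻³ g/L) / (589.7 g/mol) = 1.1311×10⁻⁵ mol/L
BiI₃(s) ⇌ Bi³⁺(aq) + 3 I⁻(aq)
Let s be the molar solubility. Then [Bi³⁺] = s and [I⁻] = 3s.
Ksp = [Bi³⁺][I⁻]^3 = s · (3s)^3 = 27s^4
Ksp = 27 × (1.1311×10⁻⁵)^4 = 4.42×10⁻¹⁹

Ksp = 4.42×10⁻¹⁹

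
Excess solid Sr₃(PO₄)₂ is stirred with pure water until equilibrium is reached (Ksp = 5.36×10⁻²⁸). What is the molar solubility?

Sr₃(PO₄)₂(s) ⇌ 3 Sr²⁺(aq) + 2 PO₄³⁻(aq)
If s mol/L of Sr₃(PO₄)₂ dissolves, [Sr²⁺] = 3s and [PO₄³⁻] = 2s.
Ksp = [Sr²⁺]^3[PO₄³⁻]^2 = (3s)^3 · (2s)^2 = 108s^5
108s^5 = 5.36×10⁻²⁸  ⇒  s^5 = 4.96×10⁻³⁰
s = 1.38×10⁻⁶ M

1.38×10⁻⁶ M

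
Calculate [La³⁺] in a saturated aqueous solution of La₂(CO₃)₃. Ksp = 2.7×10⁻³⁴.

1.5×10⁻⁷ M

La₂(CO₃)₃(s) ⇌ 2 La³⁺(aq) + 3 CO₃²⁻(aq)
With molar solubility s: [La³⁺] = 2s, [CO₃²⁻] = 3s.
Ksp = [La³⁺]^2[CO₃²⁻]^3 = (2s)^2 · (3s)^3 = 108s^5 = 2.7×10⁻³⁴
s = 7.6×10⁻⁸ mol/L
[La³⁺] = 2s = 1.5×10⁻⁷ mol/L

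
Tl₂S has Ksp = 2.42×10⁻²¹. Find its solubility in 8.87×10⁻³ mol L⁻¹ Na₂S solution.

Tl₂S(s) ⇌ 2 Tl⁺(aq) + S²⁻(aq)
With S²⁻ already at 8.87×10⁻³ mol L⁻¹ and s small, take [S²⁻] ≈ 8.87×10⁻³ mol L⁻¹ and [Tl⁺] = 2s.
Ksp = [Tl⁺]^2[S²⁻] = (2s)^2(8.87×10⁻³)
(2s)^2 = 2.42×10⁻²¹ / (8.87×10⁻³) = 2.73×10⁻¹⁹
s = 2.61×10⁻¹⁰ mol L⁻¹

2.61×10⁻¹⁰ M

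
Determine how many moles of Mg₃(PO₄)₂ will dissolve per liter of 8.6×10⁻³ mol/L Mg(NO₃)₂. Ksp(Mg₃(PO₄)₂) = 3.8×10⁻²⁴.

1.2×10⁻⁹ M

Mg₃(PO₄)₂(s) ⇌ 3 Mg²⁺(aq) + 2 PO₄³⁻(aq)
With Mg²⁺ already at 8.6×10⁻³ mol/L and s small, take [Mg²⁺] ≈ 8.6×10⁻³ mol/L and [PO₄³⁻] = 2s.
Ksp = [Mg²⁺]^3[PO₄³⁻]^2 = (8.6×10⁻³)^3(2s)^2
(2s)^2 = 3.8×10⁻²⁴ / (8.6×10⁻³)^3 = 6.0×10⁻¹⁸
s = 1.2×10⁻⁹ mol/L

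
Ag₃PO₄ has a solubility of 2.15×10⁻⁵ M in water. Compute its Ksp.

Ksp = 5.77×10⁻¹⁸

Ag₃PO₄(s) ⇌ 3 Ag⁺(aq) + PO₄³⁻(aq)
Let s be the molar solubility. Then [Ag⁺] = 3s and [PO₄³⁻] = s.
Ksp = [Ag⁺]^3[PO₄³⁻] = (3s)^3 · s = 27s^4
Ksp = 27 × (2.15×10⁻⁵)^4 = 5.77×10⁻¹⁸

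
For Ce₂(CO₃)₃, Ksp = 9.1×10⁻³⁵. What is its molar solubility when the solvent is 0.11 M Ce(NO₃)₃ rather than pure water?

Ce₂(CO₃)₃(s) ⇌ 2 Ce³⁺(aq) + 3 CO₃²⁻(aq)
The solution already contains Ce³⁺ at 0.11 M. Let s be the molar solubility of Ce₂(CO₃)₃.
[Ce³⁺] ≈ 0.11 M (common ion dominates); [CO₃²⁻] = 3s.
Ksp = [Ce³⁺]^2[CO₃²⁻]^3 = (0.11)^2(3s)^3
(3s)^3 = 9.1×10⁻³⁵ / (0.11)^2 = 7.5×10⁻³³
s = 6.5×10⁻¹² M

6.5×10⁻¹² M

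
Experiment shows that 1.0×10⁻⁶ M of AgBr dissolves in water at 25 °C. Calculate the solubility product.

Ksp = 1.0×10⁻¹²

AgBr(s) ⇌ Ag⁺(aq) + Br⁻(aq)
If s mol/L of AgBr dissolves, [Ag⁺] = s and [Br⁻] = s.
Ksp = [Ag⁺][Br⁻] = s · s = s^2
Ksp = (1.0×10⁻⁶)^2 = 1.0×10⁻¹²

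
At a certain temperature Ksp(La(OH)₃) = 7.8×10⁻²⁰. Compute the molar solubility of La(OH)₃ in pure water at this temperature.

La(OH)₃(s) ⇌ La³⁺(aq) + 3 OH⁻(aq)
If s mol/L of La(OH)₃ dissolves, [La³⁺] = s and [OH⁻] = 3s.
Ksp = [La³⁺][OH⁻]^3 = s · (3s)^3 = 27s^4
27s^4 = 7.8×10⁻²⁰  ⇒  s^4 = 2.9×10⁻²¹
s = 7.3×10⁻⁶ mol/L

7.3×10⁻⁶ M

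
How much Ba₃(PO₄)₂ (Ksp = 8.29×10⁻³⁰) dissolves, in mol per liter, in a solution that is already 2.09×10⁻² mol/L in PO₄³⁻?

Ba₃(PO₄)₂(s) ⇌ 3 Ba²⁺(aq) + 2 PO₄³⁻(aq)
Let s be the solubility of Ba₃(PO₄)₂ here. The common ion gives [PO₄³⁻] ≈ 2.09×10⁻² mol/L, and [Ba²⁺] = 3s.
Ksp = [Ba²⁺]^3[PO₄³⁻]^2 = (3s)^3(2.09×10⁻²)^2
(3s)^3 = 8.29×10⁻³⁰ / (2.09×10⁻²)^2 = 1.90×10⁻²⁶
s = 8.89×10⁻¹⁰ mol/L

8.89×10⁻¹⁰ M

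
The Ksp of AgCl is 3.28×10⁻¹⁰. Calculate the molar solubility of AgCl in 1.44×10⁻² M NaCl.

AgCl(s) ⇌ Ag⁺(aq) + Cl⁻(aq)
Let s be the solubility of AgCl here. The common ion gives [Cl⁻] ≈ 1.44×10⁻² M, and [Ag⁺] = s.
Ksp = [Ag⁺][Cl⁻] = s(1.44×10⁻²)
s = 3.28×10⁻¹⁰ / (1.44×10⁻²) = 2.28×10⁻⁸
s = 2.28×10⁻⁸ M

2.28×10⁻⁸ M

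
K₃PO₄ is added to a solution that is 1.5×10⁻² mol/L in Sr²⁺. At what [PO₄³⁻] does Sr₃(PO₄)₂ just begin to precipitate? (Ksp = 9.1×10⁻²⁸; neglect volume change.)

1.6×10⁻¹¹ M

The threshold for precipitation is Q = Ksp.
Sr₃(PO₄)₂(s) ⇌ 3 Sr²⁺(aq) + 2 PO₄³⁻(aq)
Ksp = [Sr²⁺]^3[PO₄³⁻]^2 = [PO₄³⁻]^2(1.5×10⁻²)^3
[PO₄³⁻]^2 = 9.1×10⁻²⁸ / (1.5×10⁻²)^3 = 2.7×10⁻²²
[PO₄³⁻] = 1.6×10⁻¹¹ mol/L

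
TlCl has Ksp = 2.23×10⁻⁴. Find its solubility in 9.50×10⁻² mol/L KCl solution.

TlCl(s) ⇌ Tl⁺(aq) + Cl⁻(aq)
Cl⁻ is already present at 9.50×10⁻² mol/L. If s mol/L of TlCl dissolves, [Tl⁺] = s while [Cl⁻] ≈ 9.50×10⁻² mol/L.
Ksp = [Tl⁺][Cl⁻] = s(9.50×10⁻²)
s = 2.23×10⁻⁴ / (9.50×10⁻²) = 2.35×10⁻³
s = 2.35×10⁻³ mol/L

2.35×10⁻³ M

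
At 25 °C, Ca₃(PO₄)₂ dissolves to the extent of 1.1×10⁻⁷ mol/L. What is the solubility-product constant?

Ksp = 1.7×10⁻³³

Ca₃(PO₄)₂(s) ⇌ 3 Ca²⁺(aq) + 2 PO₄³⁻(aq)
Call the molar solubility s, so that [Ca²⁺] = 3s and [PO₄³⁻] = 2s.
Ksp = [Ca²⁺]^3[PO₄³⁻]^2 = (3s)^3 · (2s)^2 = 108s^5
Ksp = 108 × (1.1×10⁻⁷)^5 = 1.7×10⁻³³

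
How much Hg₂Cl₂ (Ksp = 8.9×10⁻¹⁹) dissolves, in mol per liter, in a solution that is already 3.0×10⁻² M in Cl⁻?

Hg₂Cl₂(s) ⇌ Hg₂²⁺(aq) + 2 Cl⁻(aq)
The solution already contains Cl⁻ at 3.0×10⁻² M. Let s be the molar solubility of Hg₂Cl₂.
[Cl⁻] ≈ 3.0×10⁻² M (common ion dominates); [Hg₂²⁺] = s.
Ksp = [Hg₂²⁺][Cl⁻]^2 = s(3.0×10⁻²)^2
s = 8.9×10⁻¹⁹ / (3.0×10⁻²)^2 = 9.9×10⁻¹⁶
s = 9.9×10⁻¹⁶ M

9.9×10⁻¹⁶ M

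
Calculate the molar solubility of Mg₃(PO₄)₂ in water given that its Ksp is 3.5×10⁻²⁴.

8.0×10⁻⁶ M

Mg₃(PO₄)₂(s) ⇌ 3 Mg²⁺(aq) + 2 PO₄³⁻(aq)
If s mol/L of Mg₃(PO₄)₂ dissolves, [Mg²⁺] = 3s and [PO₄³⁻] = 2s.
Ksp = [Mg²⁺]^3[PO₄³⁻]^2 = (3s)^3 · (2s)^2 = 108s^5
108s^5 = 3.5×10⁻²⁴  ⇒  s^5 = 3.2×10⁻²⁶
s = 8.0×10⁻⁶ M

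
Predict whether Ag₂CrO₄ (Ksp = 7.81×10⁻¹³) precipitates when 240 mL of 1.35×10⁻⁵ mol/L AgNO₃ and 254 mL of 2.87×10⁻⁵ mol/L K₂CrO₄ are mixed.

No

The combined volume is 494 mL.
[Ag⁺] = (1.35×10⁻⁵)(240)/494 = 6.56×10⁻⁶ mol/L
[CrO₄²⁻] = (2.87×10⁻⁵)(254)/494 = 1.48×10⁻⁵ mol/L
Q = [Ag⁺]^2[CrO₄²⁻] = 6.35×10⁻¹⁶
Q = 6.35×10⁻¹⁶ < Ksp = 7.81×10⁻¹³, so the solution is unsaturated and no precipitate forms.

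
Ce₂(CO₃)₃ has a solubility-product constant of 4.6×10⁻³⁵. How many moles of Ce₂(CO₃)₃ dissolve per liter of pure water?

Ce₂(CO₃)₃(s) ⇌ 2 Ce³⁺(aq) + 3 CO₃²⁻(aq)
If s mol/L of Ce₂(CO₃)₃ dissolves, [Ce³⁺] = 2s and [CO₃²⁻] = 3s.
Ksp = [Ce³⁺]^2[CO₃²⁻]^3 = (2s)^2 · (3s)^3 = 108s^5
108s^5 = 4.6×10⁻³⁵  ⇒  s^5 = 4.3×10⁻³⁷
s = 5.3×10⁻⁸ M

5.3×10⁻⁸ M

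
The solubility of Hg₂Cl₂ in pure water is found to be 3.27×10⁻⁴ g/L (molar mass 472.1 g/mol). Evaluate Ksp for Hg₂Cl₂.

Molar solubility s = (3.27×10⁻⁴ g/L) / (472.1 g/mol) = 6.9265×10⁻⁷ mol/L
Hg₂Cl₂(s) ⇌ Hg₂²⁺(aq) + 2 Cl⁻(aq)
Call the molar solubility s, so that [Hg₂²⁺] = s and [Cl⁻] = 2s.
Ksp = [Hg₂²⁺][Cl⁻]^2 = s · (2s)^2 = 4s^3
Ksp = 4 × (6.9265×10⁻⁷)^3 = 1.33×10⁻¹⁸

Ksp = 1.33×10⁻¹⁸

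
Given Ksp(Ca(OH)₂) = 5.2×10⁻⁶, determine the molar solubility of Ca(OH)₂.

1.1×10⁻² M

Ca(OH)₂(s) ⇌ Ca²⁺(aq) + 2 OH⁻(aq)
If s mol/L of Ca(OH)₂ dissolves, [Ca²⁺] = s and [OH⁻] = 2s.
Ksp = [Ca²⁺][OH⁻]^2 = s · (2s)^2 = 4s^3
4s^3 = 5.2×10⁻⁶  ⇒  s^3 = 1.3×10⁻⁶
s = 1.1×10⁻² mol/L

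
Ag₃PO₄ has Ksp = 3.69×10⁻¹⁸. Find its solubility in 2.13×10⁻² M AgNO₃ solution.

Ag₃PO₄(s) ⇌ 3 Ag⁺(aq) + PO₄³⁻(aq)
With Ag⁺ already at 2.13×10⁻² M and s small, take [Ag⁺] ≈ 2.13×10⁻² M and [PO₄³⁻] = s.
Ksp = [Ag⁺]^3[PO₄³⁻] = (2.13×10⁻²)^3s
s = 3.69×10⁻¹⁸ / (2.13×10⁻²)^3 = 3.82×10⁻¹³
s = 3.82×10⁻¹³ M

3.82×10⁻¹³ M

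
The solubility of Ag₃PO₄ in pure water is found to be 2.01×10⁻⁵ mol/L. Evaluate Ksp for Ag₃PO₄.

Ksp = 4.41×10⁻¹⁸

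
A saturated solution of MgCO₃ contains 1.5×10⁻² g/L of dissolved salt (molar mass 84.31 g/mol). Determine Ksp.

Ksp = 3.2×10⁻⁸

Convert to molarity: s = 1.5×10⁻² / 84.31 = 1.779×10⁻⁴ mol/L
MgCO₃(s) ⇌ Mg²⁺(aq) + CO₃²⁻(aq)
If s mol/L of MgCO₃ dissolves, [Mg²⁺] = s and [CO₃²⁻] = s.
Ksp = [Mg²⁺][CO₃²⁻] = s · s = s^2
Ksp = (1.779×10⁻⁴)^2 = 3.2×10⁻⁸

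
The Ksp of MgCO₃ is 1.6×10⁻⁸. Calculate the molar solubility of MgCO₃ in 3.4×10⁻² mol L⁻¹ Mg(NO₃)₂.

4.7×10⁻⁷ M

MgCO₃(s) ⇌ Mg²⁺(aq) + CO₃²⁻(aq)
With Mg²⁺ already at 3.4×10⁻² mol L⁻¹ and s small, take [Mg²⁺] ≈ 3.4×10⁻² mol L⁻¹ and [CO₃²⁻] = s.
Ksp = [Mg²⁺][CO₃²⁻] = (3.4×10⁻²)s
s = 1.6×10⁻⁸ / (3.4×10⁻²) = 4.7×10⁻⁷
s = 4.7×10⁻⁷ mol L⁻¹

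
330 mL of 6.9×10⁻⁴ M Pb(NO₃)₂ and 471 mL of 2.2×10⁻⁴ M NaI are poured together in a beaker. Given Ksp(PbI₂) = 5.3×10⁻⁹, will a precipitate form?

No

The combined volume is 801 mL.
[Pb²⁺] = (6.9×10⁻⁴)(330)/801 = 2.8×10⁻⁴ M
[I⁻] = (2.2×10⁻⁴)(471)/801 = 1.3×10⁻⁴ M
Q = [Pb²⁺][I⁻]^2 = 4.8×10⁻¹²
Since Q (4.8×10⁻¹²) is less than Ksp (5.3×10⁻⁹), no PbI₂ precipitates.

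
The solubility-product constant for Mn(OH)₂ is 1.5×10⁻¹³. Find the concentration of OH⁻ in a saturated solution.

6.7×10⁻⁵ M

Mn(OH)₂(s) ⇌ Mn²⁺(aq) + 2 OH⁻(aq)
Call the molar solubility s, so that [Mn²⁺] = s and [OH⁻] = 2s.
Ksp = [Mn²⁺][OH⁻]^2 = s · (2s)^2 = 4s^3 = 1.5×10⁻¹³
s = 3.3×10⁻⁵ M
[OH⁻] = 2s = 6.7×10⁻⁵ M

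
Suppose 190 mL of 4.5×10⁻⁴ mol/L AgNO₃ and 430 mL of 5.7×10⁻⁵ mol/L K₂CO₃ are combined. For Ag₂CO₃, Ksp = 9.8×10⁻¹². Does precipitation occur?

Total volume after mixing = 190 + 430 = 620 mL.
[Ag⁺] = (4.5×10⁻⁴)(190)/620 = 1.4×10⁻⁴ mol/L
[CO₃²⁻] = (5.7×10⁻⁵)(430)/620 = 4.0×10⁻⁵ mol/L
Q = [Ag⁺]^2[CO₃²⁻] = 7.5×10⁻¹³
Q < Ksp (7.5×10⁻¹³ vs 9.8×10⁻¹²); the solution remains unsaturated and no precipitate forms.

No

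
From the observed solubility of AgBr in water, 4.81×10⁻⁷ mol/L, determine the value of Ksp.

Ksp = 2.31×10⁻¹³

AgBr(s) ⇌ Ag⁺(aq) + Br⁻(aq)
Call the molar solubility s, so that [Ag⁺] = s and [Br⁻] = s.
Ksp = [Ag⁺][Br⁻] = s · s = s^2
Ksp = (4.81×10⁻⁷)^2 = 2.31×10⁻¹³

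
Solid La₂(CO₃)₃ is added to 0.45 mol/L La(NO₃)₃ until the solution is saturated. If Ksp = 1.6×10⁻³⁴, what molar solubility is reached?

3.1×10⁻¹² M

La₂(CO₃)₃(s) ⇌ 2 La³⁺(aq) + 3 CO₃²⁻(aq)
The solution already contains La³⁺ at 0.45 mol/L. Let s be the molar solubility of La₂(CO₃)₃.
[La³⁺] ≈ 0.45 mol/L (common ion dominates); [CO₃²⁻] = 3s.
Ksp = [La³⁺]^2[CO₃²⁻]^3 = (0.45)^2(3s)^3
(3s)^3 = 1.6×10⁻³⁴ / (0.45)^2 = 7.9×10⁻³⁴
s = 3.1×10⁻¹² mol/L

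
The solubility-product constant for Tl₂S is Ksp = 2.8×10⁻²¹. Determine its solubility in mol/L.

Tl₂S(s) ⇌ 2 Tl⁺(aq) + S²⁻(aq)
Let s be the molar solubility. Then [Tl⁺] = 2s and [S²⁻] = s.
Ksp = [Tl⁺]^2[S²⁻] = (2s)^2 · s = 4s^3
4s^3 = 2.8×10⁻²¹  ⇒  s^3 = 7.0×10⁻²²
Taking the 3rd root, s = 8.9×10⁻⁸ mol L⁻¹.

8.9×10⁻⁸ M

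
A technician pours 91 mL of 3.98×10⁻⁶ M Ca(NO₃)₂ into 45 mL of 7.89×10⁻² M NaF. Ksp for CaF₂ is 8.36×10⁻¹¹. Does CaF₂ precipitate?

Yes

After mixing, V = 91 mL + 45 mL = 136 mL.
[Ca²⁺] = (3.98×10⁻⁶)(91)/136 = 2.66×10⁻⁶ M
[F⁻] = (7.89×10⁻²)(45)/136 = 2.61×10⁻² M
Q = [Ca²⁺][F⁻]^2 = 1.82×10⁻⁹
Q = 1.82×10⁻⁹ > Ksp = 8.36×10⁻¹¹, so the solution is supersaturated and CaF₂ precipitates.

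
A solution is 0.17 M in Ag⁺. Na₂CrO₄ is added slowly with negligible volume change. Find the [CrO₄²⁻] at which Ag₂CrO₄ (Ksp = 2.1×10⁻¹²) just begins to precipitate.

The threshold for precipitation is Q = Ksp.
Ag₂CrO₄(s) ⇌ 2 Ag⁺(aq) + CrO₄²⁻(aq)
Ksp = [Ag⁺]^2[CrO₄²⁻] = [CrO₄²⁻](0.17)^2
[CrO₄²⁻] = 2.1×10⁻¹² / (0.17)^2 = 7.3×10⁻¹¹
[CrO₄²⁻] = 7.3×10⁻¹¹ M

7.3×10⁻¹¹ M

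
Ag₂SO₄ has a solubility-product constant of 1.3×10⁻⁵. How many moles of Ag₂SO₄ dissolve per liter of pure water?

Ag₂SO₄(s) ⇌ 2 Ag⁺(aq) + SO₄²⁻(aq)
For each mole of Ag₂SO₄ that dissolves per liter, [Ag⁺] = 2s and [SO₄²⁻] = s; let s denote this solubility.
Ksp = [Ag⁺]^2[SO₄²⁻] = (2s)^2 · s = 4s^3
4s^3 = 1.3×10⁻⁵  ⇒  s^3 = 3.3×10⁻⁶
Taking the 3rd root, s = 1.5×10⁻² M.

1.5×10⁻² M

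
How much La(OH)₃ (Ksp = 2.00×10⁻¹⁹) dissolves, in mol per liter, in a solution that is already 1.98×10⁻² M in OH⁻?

2.58×10⁻¹⁴ M

La(OH)₃(s) ⇌ La³⁺(aq) + 3 OH⁻(aq)
Let s be the solubility of La(OH)₃ here. The common ion gives [OH⁻] ≈ 1.98×10⁻² M, and [La³⁺] = s.
Ksp = [La³⁺][OH⁻]^3 = s(1.98×10⁻²)^3
s = 2.00×10⁻¹⁹ / (1.98×10⁻²)^3 = 2.58×10⁻¹⁴
s = 2.58×10⁻¹⁴ M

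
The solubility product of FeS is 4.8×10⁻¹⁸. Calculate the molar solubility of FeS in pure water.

2.2×10⁻⁹ M

FeS(s) ⇌ Fe²⁺(aq) + S²⁻(aq)
With molar solubility s: [Fe²⁺] = s, [S²⁻] = s.
Ksp = [Fe²⁺][S²⁻] = s · s = s^2
s^2 = 4.8×10⁻¹⁸
s = (4.8×10⁻¹⁸)^(1/2) = 2.2×10⁻⁹ M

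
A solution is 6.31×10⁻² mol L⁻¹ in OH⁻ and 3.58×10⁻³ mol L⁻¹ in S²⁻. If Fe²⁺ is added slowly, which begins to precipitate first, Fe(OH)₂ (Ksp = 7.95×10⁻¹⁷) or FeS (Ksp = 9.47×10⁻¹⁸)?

FeS

Precipitation begins when Q = Ksp.
For Fe(OH)₂: [Fe²⁺] = (Ksp/[OH⁻]^2) = 2.00×10⁻¹⁴ mol L⁻¹
For FeS: [Fe²⁺] = (Ksp/[S²⁻]) = 2.65×10⁻¹⁵ mol L⁻¹
Since FeS needs less Fe²⁺ to reach saturation, it precipitates first.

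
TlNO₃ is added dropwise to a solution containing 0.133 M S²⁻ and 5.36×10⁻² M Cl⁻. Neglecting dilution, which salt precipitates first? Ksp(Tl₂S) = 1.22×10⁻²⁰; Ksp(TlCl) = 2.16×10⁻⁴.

The threshold for precipitation is Q = Ksp.
For Tl₂S: [Tl⁺] = (Ksp/[S²⁻])^(1/2) = 3.03×10⁻¹⁰ M
For TlCl: [Tl⁺] = (Ksp/[Cl⁻]) = 4.03×10⁻³ M
The smaller threshold [Tl⁺] is reached first, so Tl₂S precipitates first.

Tl₂S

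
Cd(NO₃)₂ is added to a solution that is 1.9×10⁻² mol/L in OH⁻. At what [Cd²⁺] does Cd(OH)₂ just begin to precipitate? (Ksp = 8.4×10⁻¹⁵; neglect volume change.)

2.3×10⁻¹¹ M

Each salt precipitates once Q = Ksp for that salt.
Cd(OH)₂(s) ⇌ Cd²⁺(aq) + 2 OH⁻(aq)
Ksp = [Cd²⁺][OH⁻]^2 = [Cd²⁺](1.9×10⁻²)^2
[Cd²⁺] = 8.4×10⁻¹⁵ / (1.9×10⁻²)^2 = 2.3×10⁻¹¹
[Cd²⁺] = 2.3×10⁻¹¹ mol/L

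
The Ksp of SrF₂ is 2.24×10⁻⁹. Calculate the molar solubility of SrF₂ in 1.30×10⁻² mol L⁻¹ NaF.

SrF₂(s) ⇌ Sr²⁺(aq) + 2 F⁻(aq)
With F⁻ already at 1.30×10⁻² mol L⁻¹ and s small, take [F⁻] ≈ 1.30×10⁻² mol L⁻¹ and [Sr²⁺] = s.
Ksp = [Sr²⁺][F⁻]^2 = s(1.30×10⁻²)^2
s = 2.24×10⁻⁹ / (1.30×10⁻²)^2 = 1.33×10⁻⁵
s = 1.33×10⁻⁵ mol L⁻¹

1.33×10⁻⁵ M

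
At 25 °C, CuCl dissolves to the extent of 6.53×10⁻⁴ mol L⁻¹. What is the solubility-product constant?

CuCl(s) ⇌ Cu⁺(aq) + Cl⁻(aq)
For each mole of CuCl that dissolves per liter, [Cu⁺] = s and [Cl⁻] = s; let s denote this solubility.
Ksp = [Cu⁺][Cl⁻] = s · s = s^2
Ksp = (6.53×10⁻⁴)^2 = 4.26×10⁻⁷

Ksp = 4.26×10⁻⁷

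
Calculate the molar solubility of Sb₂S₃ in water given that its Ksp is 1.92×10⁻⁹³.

Sb₂S₃(s) ⇌ 2 Sb³⁺(aq) + 3 S²⁻(aq)
With molar solubility s: [Sb³⁺] = 2s, [S²⁻] = 3s.
Ksp = [Sb³⁺]^2[S²⁻]^3 = (2s)^2 · (3s)^3 = 108s^5
108s^5 = 1.92×10⁻⁹³  ⇒  s^5 = 1.78×10⁻⁹⁵
s = 1.12×10⁻¹⁹ mol/L

1.12×10⁻¹⁹ M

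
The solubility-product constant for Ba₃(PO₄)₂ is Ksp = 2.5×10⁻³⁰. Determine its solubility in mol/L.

Ba₃(PO₄)₂(s) ⇌ 3 Ba²⁺(aq) + 2 PO₄³⁻(aq)
If s mol/L of Ba₃(PO₄)₂ dissolves, [Ba²⁺] = 3s and [PO₄³⁻] = 2s.
Ksp = [Ba²⁺]^3[PO₄³⁻]^2 = (3s)^3 · (2s)^2 = 108s^5
108s^5 = 2.5×10⁻³⁰  ⇒  s^5 = 2.3×10⁻³²
Taking the 5th root, s = 4.7×10⁻⁷ mol/L.

4.7×10⁻⁷ M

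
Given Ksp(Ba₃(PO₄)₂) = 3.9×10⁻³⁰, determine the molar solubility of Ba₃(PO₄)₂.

5.1×10⁻⁷ M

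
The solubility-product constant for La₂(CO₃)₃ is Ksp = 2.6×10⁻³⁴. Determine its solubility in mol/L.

La₂(CO₃)₃(s) ⇌ 2 La³⁺(aq) + 3 CO₃²⁻(aq)
With molar solubility s: [La³⁺] = 2s, [CO₃²⁻] = 3s.
Ksp = [La³⁺]^2[CO₃²⁻]^3 = (2s)^2 · (3s)^3 = 108s^5
108s^5 = 2.6×10⁻³⁴  ⇒  s^5 = 2.4×10⁻³⁶
s = (2.4×10⁻³⁶)^(1/5) = 7.5×10⁻⁸ mol/L

7.5×10⁻⁸ M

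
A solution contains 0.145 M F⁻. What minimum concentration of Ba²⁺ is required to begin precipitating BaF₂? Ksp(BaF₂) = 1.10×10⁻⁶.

5.23×10⁻⁵ M

The threshold for precipitation is Q = Ksp.
BaF₂(s) ⇌ Ba²⁺(aq) + 2 F⁻(aq)
Ksp = [Ba²⁺][F⁻]^2 = [Ba²⁺](0.145)^2
[Ba²⁺] = 1.10×10⁻⁶ / (0.145)^2 = 5.23×10⁻⁵
[Ba²⁺] = 5.23×10⁻⁵ M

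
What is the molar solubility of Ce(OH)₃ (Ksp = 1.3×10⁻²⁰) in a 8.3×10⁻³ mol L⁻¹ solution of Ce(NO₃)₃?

Ce(OH)₃(s) ⇌ Ce³⁺(aq) + 3 OH⁻(aq)
With Ce³⁺ already at 8.3×10⁻³ mol L⁻¹ and s small, take [Ce³⁺] ≈ 8.3×10⁻³ mol L⁻¹ and [OH⁻] = 3s.
Ksp = [Ce³⁺][OH⁻]^3 = (8.3×10⁻³)(3s)^3
(3s)^3 = 1.3×10⁻²⁰ / (8.3×10⁻³) = 1.6×10⁻¹⁸
s = 3.9×10⁻⁷ mol L⁻¹

3.9×10⁻⁷ M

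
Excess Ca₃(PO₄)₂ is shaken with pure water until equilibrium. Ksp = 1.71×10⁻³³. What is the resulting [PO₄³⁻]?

2.19×10⁻⁷ M

Ca₃(PO₄)₂(s) ⇌ 3 Ca²⁺(aq) + 2 PO₄³⁻(aq)
For each mole of Ca₃(PO₄)₂ that dissolves per liter, [Ca²⁺] = 3s and [PO₄³⁻] = 2s; let s denote this solubility.
Ksp = [Ca²⁺]^3[PO₄³⁻]^2 = (3s)^3 · (2s)^2 = 108s^5 = 1.71×10⁻³³
s = 1.10×10⁻⁷ mol L⁻¹
[PO₄³⁻] = 2s = 2.19×10⁻⁷ mol L⁻¹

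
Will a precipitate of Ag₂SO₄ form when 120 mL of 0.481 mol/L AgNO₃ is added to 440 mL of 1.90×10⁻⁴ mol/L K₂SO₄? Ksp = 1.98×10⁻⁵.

The combined volume is 560 mL.
[Ag⁺] = (0.481)(120)/560 = 0.103 mol/L
[SO₄²⁻] = (1.90×10⁻⁴)(440)/560 = 1.49×10⁻⁴ mol/L
Q = [Ag⁺]^2[SO₄²⁻] = 1.59×10⁻⁶
Since Q (1.59×10⁻⁶) is less than Ksp (1.98×10⁻⁵), no Ag₂SO₄ precipitates.

No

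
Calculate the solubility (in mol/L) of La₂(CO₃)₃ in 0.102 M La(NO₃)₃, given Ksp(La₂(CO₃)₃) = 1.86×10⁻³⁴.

8.72×10⁻¹² M

La₂(CO₃)₃(s) ⇌ 2 La³⁺(aq) + 3 CO₃²⁻(aq)
The solution already contains La³⁺ at 0.102 M. Let s be the molar solubility of La₂(CO₃)₃.
[La³⁺] ≈ 0.102 M (common ion dominates); [CO₃²⁻] = 3s.
Ksp = [La³⁺]^2[CO₃²⁻]^3 = (0.102)^2(3s)^3
(3s)^3 = 1.86×10⁻³⁴ / (0.102)^2 = 1.79×10⁻³²
s = 8.72×10⁻¹² M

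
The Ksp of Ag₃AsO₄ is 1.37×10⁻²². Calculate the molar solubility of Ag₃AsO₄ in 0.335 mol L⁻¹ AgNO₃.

3.64×10⁻²¹ M

Ag₃AsO₄(s) ⇌ 3 Ag⁺(aq) + AsO₄³⁻(aq)
Let s be the solubility of Ag₃AsO₄ here. The common ion gives [Ag⁺] ≈ 0.335 mol L⁻¹, and [AsO₄³⁻] = s.
Ksp = [Ag⁺]^3[AsO₄³⁻] = (0.335)^3s
s = 1.37×10⁻²² / (0.335)^3 = 3.64×10⁻²¹
s = 3.64×10⁻²¹ mol L⁻¹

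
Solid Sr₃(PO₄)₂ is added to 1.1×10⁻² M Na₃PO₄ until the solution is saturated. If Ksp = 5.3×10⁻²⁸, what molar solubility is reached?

Sr₃(PO₄)₂(s) ⇌ 3 Sr²⁺(aq) + 2 PO₄³⁻(aq)
PO₄³⁻ is already present at 1.1×10⁻² M. If s mol/L of Sr₃(PO₄)₂ dissolves, [Sr²⁺] = 3s while [PO₄³⁻] ≈ 1.1×10⁻² M.
Ksp = [Sr²⁺]^3[PO₄³⁻]^2 = (3s)^3(1.1×10⁻²)^2
(3s)^3 = 5.3×10⁻²⁸ / (1.1×10⁻²)^2 = 4.4×10⁻²⁴
s = 5.5×10⁻⁹ M

5.5×10⁻⁹ M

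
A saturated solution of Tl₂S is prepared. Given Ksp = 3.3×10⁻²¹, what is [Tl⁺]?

1.9×10⁻⁷ M

Tl₂S(s) ⇌ 2 Tl⁺(aq) + S²⁻(aq)
For each mole of Tl₂S that dissolves per liter, [Tl⁺] = 2s and [S²⁻] = s; let s denote this solubility.
Ksp = [Tl⁺]^2[S²⁻] = (2s)^2 · s = 4s^3 = 3.3×10⁻²¹
s = 9.4×10⁻⁸ mol L⁻¹
[Tl⁺] = 2s = 1.9×10⁻⁷ mol L⁻¹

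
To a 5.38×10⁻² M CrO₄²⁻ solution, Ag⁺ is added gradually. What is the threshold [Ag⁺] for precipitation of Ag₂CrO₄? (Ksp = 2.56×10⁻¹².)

Precipitation of each salt begins when its ion product equals Ksp.
Ag₂CrO₄(s) ⇌ 2 Ag⁺(aq) + CrO₄²⁻(aq)
Ksp = [Ag⁺]^2[CrO₄²⁻] = [Ag⁺]^2(5.38×10⁻²)
[Ag⁺]^2 = 2.56×10⁻¹² / (5.38×10⁻²) = 4.76×10⁻¹¹
[Ag⁺] = 6.90×10⁻⁶ M

6.90×10⁻⁶ M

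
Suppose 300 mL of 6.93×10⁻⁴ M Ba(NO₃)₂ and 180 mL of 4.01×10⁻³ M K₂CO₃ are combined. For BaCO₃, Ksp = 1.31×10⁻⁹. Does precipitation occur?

Total volume after mixing = 300 + 180 = 480 mL.
[Ba²⁺] = (6.93×10⁻⁴)(300)/480 = 4.33×10⁻⁴ M
[CO₃²⁻] = (4.01×10⁻³)(180)/480 = 1.50×10⁻³ M
Q = [Ba²⁺][CO₃²⁻] = 6.51×10⁻⁷
Because Q > Ksp (6.51×10⁻⁷ vs 1.31×10⁻⁹), a precipitate of BaCO₃ forms.

Yes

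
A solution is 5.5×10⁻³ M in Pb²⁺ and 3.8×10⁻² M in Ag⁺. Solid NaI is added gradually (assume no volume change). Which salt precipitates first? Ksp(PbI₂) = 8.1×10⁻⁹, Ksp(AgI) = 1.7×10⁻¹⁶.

AgI

The threshold for precipitation is Q = Ksp.
For PbI₂: [I⁻] = (Ksp/[Pb²⁺])^(1/2) = 1.2×10⁻³ M
For AgI: [I⁻] = (Ksp/[Ag⁺]) = 4.5×10⁻¹⁵ M
The smaller threshold [I⁻] is reached first, so AgI precipitates first.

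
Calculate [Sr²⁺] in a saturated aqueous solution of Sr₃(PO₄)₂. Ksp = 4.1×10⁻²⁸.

Sr₃(PO₄)₂(s) ⇌ 3 Sr²⁺(aq) + 2 PO₄³⁻(aq)
Call the molar solubility s, so that [Sr²⁺] = 3s and [PO₄³⁻] = 2s.
Ksp = [Sr²⁺]^3[PO₄³⁻]^2 = (3s)^3 · (2s)^2 = 108s^5 = 4.1×10⁻²⁸
s = 1.3×10⁻⁶ mol L⁻¹
[Sr²⁺] = 3s = 3.9×10⁻⁶ mol L⁻¹

3.9×10⁻⁶ M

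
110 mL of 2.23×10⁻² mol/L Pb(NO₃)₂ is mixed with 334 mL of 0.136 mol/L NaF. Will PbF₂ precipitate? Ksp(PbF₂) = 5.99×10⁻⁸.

Yes

The combined volume is 444 mL.
[Pb²⁺] = (2.23×10⁻²)(110)/444 = 5.52×10⁻³ mol/L
[F⁻] = (0.136)(334)/444 = 0.102 mol/L
Q = [Pb²⁺][F⁻]^2 = 5.78×10⁻⁵
Because Q > Ksp (5.78×10⁻⁵ vs 5.99×10⁻⁸), a precipitate of PbF₂ forms.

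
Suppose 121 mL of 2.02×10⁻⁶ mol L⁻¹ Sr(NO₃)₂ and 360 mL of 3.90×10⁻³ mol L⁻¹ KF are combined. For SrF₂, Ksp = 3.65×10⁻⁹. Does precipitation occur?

No

The combined volume is 481 mL.
[Sr²⁺] = (2.02×10⁻⁶)(121)/481 = 5.08×10⁻⁷ mol L⁻¹
[F⁻] = (3.90×10⁻³)(360)/481 = 2.92×10⁻³ mol L⁻¹
Q = [Sr²⁺][F⁻]^2 = 4.33×10⁻¹²
Q < Ksp (4.33×10⁻¹² vs 3.65×10⁻⁹); the solution remains unsaturated and no precipitate forms.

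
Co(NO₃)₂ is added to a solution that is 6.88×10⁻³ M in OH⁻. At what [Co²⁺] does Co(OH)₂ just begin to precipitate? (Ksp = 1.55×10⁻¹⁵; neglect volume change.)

The threshold for precipitation is Q = Ksp.
Co(OH)₂(s) ⇌ Co²⁺(aq) + 2 OH⁻(aq)
Ksp = [Co²⁺][OH⁻]^2 = [Co²⁺](6.88×10⁻³)^2
[Co²⁺] = 1.55×10⁻¹⁵ / (6.88×10⁻³)^2 = 3.27×10⁻¹¹
[Co²⁺] = 3.27×10⁻¹¹ M

3.27×10⁻¹¹ M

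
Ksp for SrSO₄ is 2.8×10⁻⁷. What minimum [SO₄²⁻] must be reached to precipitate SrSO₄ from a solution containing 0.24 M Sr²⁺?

Precipitation begins when Q = Ksp.
SrSO₄(s) ⇌ Sr²⁺(aq) + SO₄²⁻(aq)
Ksp = [Sr²⁺][SO₄²⁻] = [SO₄²⁻](0.24)
[SO₄²⁻] = 2.8×10⁻⁷ / (0.24) = 1.2×10⁻⁶
[SO₄²⁻] = 1.2×10⁻⁶ M

1.2×10⁻⁶ M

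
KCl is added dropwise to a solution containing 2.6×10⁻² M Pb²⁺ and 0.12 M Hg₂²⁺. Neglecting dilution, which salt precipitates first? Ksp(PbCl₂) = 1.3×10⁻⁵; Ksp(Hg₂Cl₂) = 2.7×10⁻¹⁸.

A salt starts to precipitate once the ion product Q reaches its Ksp.
For PbCl₂: [Cl⁻] = (Ksp/[Pb²⁺])^(1/2) = 2.2×10⁻² M
For Hg₂Cl₂: [Cl⁻] = (Ksp/[Hg₂²⁺])^(1/2) = 4.7×10⁻⁹ M
Hg₂Cl₂ requires the lower [Cl⁻], so it precipitates first.

Hg₂Cl₂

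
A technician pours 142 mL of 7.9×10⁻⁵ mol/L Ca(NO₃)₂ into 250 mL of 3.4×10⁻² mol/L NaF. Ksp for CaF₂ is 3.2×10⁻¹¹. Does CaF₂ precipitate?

Yes

Total volume after mixing = 142 + 250 = 392 mL.
[Ca²⁺] = (7.9×10⁻⁵)(142)/392 = 2.9×10⁻⁵ mol/L
[F⁻] = (3.4×10⁻²)(250)/392 = 2.2×10⁻² mol/L
Q = [Ca²⁺][F⁻]^2 = 1.3×10⁻⁸
Q = 1.3×10⁻⁸ > Ksp = 3.2×10⁻¹¹, so the solution is supersaturated and CaF₂ precipitates.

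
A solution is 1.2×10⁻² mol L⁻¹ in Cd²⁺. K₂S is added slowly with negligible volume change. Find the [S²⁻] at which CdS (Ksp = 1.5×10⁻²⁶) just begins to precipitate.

Each salt precipitates once Q = Ksp for that salt.
CdS(s) ⇌ Cd²⁺(aq) + S²⁻(aq)
Ksp = [Cd²⁺][S²⁻] = [S²⁻](1.2×10⁻²)
[S²⁻] = 1.5×10⁻²⁶ / (1.2×10⁻²) = 1.3×10⁻²⁴
[S²⁻] = 1.3×10⁻²⁴ mol L⁻¹

1.3×10⁻²⁴ M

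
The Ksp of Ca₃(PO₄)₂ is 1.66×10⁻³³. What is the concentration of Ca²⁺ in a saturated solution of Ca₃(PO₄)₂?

Ca₃(PO₄)₂(s) ⇌ 3 Ca²⁺(aq) + 2 PO₄³⁻(aq)
With molar solubility s: [Ca²⁺] = 3s, [PO₄³⁻] = 2s.
Ksp = [Ca²⁺]^3[PO₄³⁻]^2 = (3s)^3 · (2s)^2 = 108s^5 = 1.66×10⁻³³
s = 1.09×10⁻⁷ M
[Ca²⁺] = 3s = 3.27×10⁻⁷ M

3.27×10⁻⁷ M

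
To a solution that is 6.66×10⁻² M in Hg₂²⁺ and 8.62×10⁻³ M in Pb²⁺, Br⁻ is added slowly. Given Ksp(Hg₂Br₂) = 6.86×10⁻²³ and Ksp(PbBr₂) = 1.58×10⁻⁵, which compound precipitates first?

Precipitation begins when Q = Ksp.
For Hg₂Br₂: [Br⁻] = (Ksp/[Hg₂²⁺])^(1/2) = 3.21×10⁻¹¹ M
For PbBr₂: [Br⁻] = (Ksp/[Pb²⁺])^(1/2) = 4.28×10⁻² M
The smaller threshold [Br⁻] is reached first, so Hg₂Br₂ precipitates first.

Hg₂Br₂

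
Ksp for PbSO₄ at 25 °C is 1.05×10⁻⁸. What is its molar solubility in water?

1.02×10⁻⁴ M

PbSO₄(s) ⇌ Pb²⁺(aq) + SO₄²⁻(aq)
With molar solubility s: [Pb²⁺] = s, [SO₄²⁻] = s.
Ksp = [Pb²⁺][SO₄²⁻] = s · s = s^2
s^2 = 1.05×10⁻⁸
s = (1.05×10⁻⁸)^(1/2) = 1.02×10⁻⁴ M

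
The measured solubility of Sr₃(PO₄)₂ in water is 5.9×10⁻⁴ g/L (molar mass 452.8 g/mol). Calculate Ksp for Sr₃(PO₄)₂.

Ksp = 4.1×10⁻²⁸

Molar solubility s = (5.9×10⁻⁴ g/L) / (452.8 g/mol) = 1.303×10⁻⁶ mol/L
Sr₃(PO₄)₂(s) ⇌ 3 Sr²⁺(aq) + 2 PO₄³⁻(aq)
For each mole of Sr₃(PO₄)₂ that dissolves per liter, [Sr²⁺] = 3s and [PO₄³⁻] = 2s; let s denote this solubility.
Ksp = [Sr²⁺]^3[PO₄³⁻]^2 = (3s)^3 · (2s)^2 = 108s^5
Ksp = 108 × (1.303×10⁻⁶)^5 = 4.1×10⁻²⁸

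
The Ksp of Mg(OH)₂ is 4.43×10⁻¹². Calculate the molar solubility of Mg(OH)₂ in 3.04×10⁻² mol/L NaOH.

4.79×10⁻⁹ M

Mg(OH)₂(s) ⇌ Mg²⁺(aq) + 2 OH⁻(aq)
With OH⁻ already at 3.04×10⁻² mol/L and s small, take [OH⁻] ≈ 3.04×10⁻² mol/L and [Mg²⁺] = s.
Ksp = [Mg²⁺][OH⁻]^2 = s(3.04×10⁻²)^2
s = 4.43×10⁻¹² / (3.04×10⁻²)^2 = 4.79×10⁻⁹
s = 4.79×10⁻⁹ mol/L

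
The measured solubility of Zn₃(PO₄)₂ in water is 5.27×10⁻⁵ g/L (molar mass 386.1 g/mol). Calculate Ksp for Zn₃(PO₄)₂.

Ksp = 5.12×10⁻³³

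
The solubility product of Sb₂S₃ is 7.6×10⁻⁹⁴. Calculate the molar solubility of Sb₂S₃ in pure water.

Sb₂S₃(s) ⇌ 2 Sb³⁺(aq) + 3 S²⁻(aq)
For each mole of Sb₂S₃ that dissolves per liter, [Sb³⁺] = 2s and [S²⁻] = 3s; let s denote this solubility.
Ksp = [Sb³⁺]^2[S²⁻]^3 = (2s)^2 · (3s)^3 = 108s^5
108s^5 = 7.6×10⁻⁹⁴  ⇒  s^5 = 7.0×10⁻⁹⁶
s = 9.3×10⁻²⁰ mol L⁻¹

9.3×10⁻²⁰ M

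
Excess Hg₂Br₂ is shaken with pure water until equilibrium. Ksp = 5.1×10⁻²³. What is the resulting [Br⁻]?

4.7×10⁻⁸ M

Hg₂Br₂(s) ⇌ Hg₂²⁺(aq) + 2 Br⁻(aq)
If s mol/L of Hg₂Br₂ dissolves, [Hg₂²⁺] = s and [Br⁻] = 2s.
Ksp = [Hg₂²⁺][Br⁻]^2 = s · (2s)^2 = 4s^3 = 5.1×10⁻²³
s = 2.3×10⁻⁸ mol L⁻¹
[Br⁻] = 2s = 4.7×10⁻⁸ mol L⁻¹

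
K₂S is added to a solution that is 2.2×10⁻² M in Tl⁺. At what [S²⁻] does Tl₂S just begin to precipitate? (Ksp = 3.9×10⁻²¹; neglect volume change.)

8.1×10⁻¹⁸ M

The threshold for precipitation is Q = Ksp.
Tl₂S(s) ⇌ 2 Tl⁺(aq) + S²⁻(aq)
Ksp = [Tl⁺]^2[S²⁻] = [S²⁻](2.2×10⁻²)^2
[S²⁻] = 3.9×10⁻²¹ / (2.2×10⁻²)^2 = 8.1×10⁻¹⁸
[S²⁻] = 8.1×10⁻¹⁸ M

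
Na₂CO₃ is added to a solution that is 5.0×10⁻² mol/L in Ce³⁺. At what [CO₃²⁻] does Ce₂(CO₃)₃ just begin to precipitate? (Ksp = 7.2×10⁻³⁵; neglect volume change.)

Each salt precipitates once Q = Ksp for that salt.
Ce₂(CO₃)₃(s) ⇌ 2 Ce³⁺(aq) + 3 CO₃²⁻(aq)
Ksp = [Ce³⁺]^2[CO₃²⁻]^3 = [CO₃²⁻]^3(5.0×10⁻²)^2
[CO₃²⁻]^3 = 7.2×10⁻³⁵ / (5.0×10⁻²)^2 = 2.9×10⁻³²
[CO₃²⁻] = 3.1×10⁻¹¹ mol/L

3.1×10⁻¹¹ M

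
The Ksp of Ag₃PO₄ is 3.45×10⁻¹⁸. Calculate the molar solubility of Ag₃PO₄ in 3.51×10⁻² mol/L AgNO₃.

7.98×10⁻¹⁴ M

Ag₃PO₄(s) ⇌ 3 Ag⁺(aq) + PO₄³⁻(aq)
Let s be the solubility of Ag₃PO₄ here. The common ion gives [Ag⁺] ≈ 3.51×10⁻² mol/L, and [PO₄³⁻] = s.
Ksp = [Ag⁺]^3[PO₄³⁻] = (3.51×10⁻²)^3s
s = 3.45×10⁻¹⁸ / (3.51×10⁻²)^3 = 7.98×10⁻¹⁴
s = 7.98×10⁻¹⁴ mol/L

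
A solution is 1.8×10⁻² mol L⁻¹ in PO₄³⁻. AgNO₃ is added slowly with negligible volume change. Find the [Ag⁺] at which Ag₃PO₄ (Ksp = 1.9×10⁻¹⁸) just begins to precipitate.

4.7×10⁻⁶ M

A salt starts to precipitate once the ion product Q reaches its Ksp.
Ag₃PO₄(s) ⇌ 3 Ag⁺(aq) + PO₄³⁻(aq)
Ksp = [Ag⁺]^3[PO₄³⁻] = [Ag⁺]^3(1.8×10⁻²)
[Ag⁺]^3 = 1.9×10⁻¹⁸ / (1.8×10⁻²) = 1.1×10⁻¹⁶
[Ag⁺] = 4.7×10⁻⁶ mol L⁻¹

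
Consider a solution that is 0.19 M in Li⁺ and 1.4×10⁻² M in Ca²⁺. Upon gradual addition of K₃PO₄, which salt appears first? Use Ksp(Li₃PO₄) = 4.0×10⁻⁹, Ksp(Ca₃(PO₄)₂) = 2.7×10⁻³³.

The threshold for precipitation is Q = Ksp.
For Li₃PO₄: [PO₄³⁻] = (Ksp/[Li⁺]^3) = 5.8×10⁻⁷ M
For Ca₃(PO₄)₂: [PO₄³⁻] = (Ksp/[Ca²⁺]^3)^(1/2) = 3.1×10⁻¹⁴ M
Ca₃(PO₄)₂ requires the lower [PO₄³⁻], so it precipitates first.

Ca₃(PO₄)₂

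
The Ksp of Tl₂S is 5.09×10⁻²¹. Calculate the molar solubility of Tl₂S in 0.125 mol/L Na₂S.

1.01×10⁻¹⁰ M

Tl₂S(s) ⇌ 2 Tl⁺(aq) + S²⁻(aq)
S²⁻ is already present at 0.125 mol/L. If s mol/L of Tl₂S dissolves, [Tl⁺] = 2s while [S²⁻] ≈ 0.125 mol/L.
Ksp = [Tl⁺]^2[S²⁻] = (2s)^2(0.125)
(2s)^2 = 5.09×10⁻²¹ / (0.125) = 4.07×10⁻²⁰
s = 1.01×10⁻¹⁰ mol/L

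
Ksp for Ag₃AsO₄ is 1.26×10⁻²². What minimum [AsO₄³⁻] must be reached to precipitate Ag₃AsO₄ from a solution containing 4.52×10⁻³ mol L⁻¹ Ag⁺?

1.36×10⁻¹⁵ M

Precipitation of each salt begins when its ion product equals Ksp.
Ag₃AsO₄(s) ⇌ 3 Ag⁺(aq) + AsO₄³⁻(aq)
Ksp = [Ag⁺]^3[AsO₄³⁻] = [AsO₄³⁻](4.52×10⁻³)^3
[AsO₄³⁻] = 1.26×10⁻²² / (4.52×10⁻³)^3 = 1.36×10⁻¹⁵
[AsO₄³⁻] = 1.36×10⁻¹⁵ mol L⁻¹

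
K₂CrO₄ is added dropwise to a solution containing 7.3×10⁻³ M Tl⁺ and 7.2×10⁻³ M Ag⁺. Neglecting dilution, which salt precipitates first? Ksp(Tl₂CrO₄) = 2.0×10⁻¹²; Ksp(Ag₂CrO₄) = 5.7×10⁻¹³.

Ag₂CrO₄

The threshold for precipitation is Q = Ksp.
For Tl₂CrO₄: [CrO₄²⁻] = (Ksp/[Tl⁺]^2) = 3.8×10⁻⁸ M
For Ag₂CrO₄: [CrO₄²⁻] = (Ksp/[Ag⁺]^2) = 1.1×10⁻⁸ M
Since Ag₂CrO₄ needs less CrO₄²⁻ to reach saturation, it precipitates first.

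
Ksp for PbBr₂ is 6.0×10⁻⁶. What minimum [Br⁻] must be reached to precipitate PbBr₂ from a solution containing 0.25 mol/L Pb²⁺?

The threshold for precipitation is Q = Ksp.
PbBr₂(s) ⇌ Pb²⁺(aq) + 2 Br⁻(aq)
Ksp = [Pb²⁺][Br⁻]^2 = [Br⁻]^2(0.25)
[Br⁻]^2 = 6.0×10⁻⁶ / (0.25) = 2.4×10⁻⁵
[Br⁻] = 4.9×10⁻³ mol/L

4.9×10⁻³ M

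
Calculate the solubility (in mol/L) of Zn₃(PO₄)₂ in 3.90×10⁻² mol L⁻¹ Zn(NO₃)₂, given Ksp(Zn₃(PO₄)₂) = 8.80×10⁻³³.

6.09×10⁻¹⁵ M

Zn₃(PO₄)₂(s) ⇌ 3 Zn²⁺(aq) + 2 PO₄³⁻(aq)
Zn²⁺ is already present at 3.90×10⁻² mol L⁻¹. If s mol/L of Zn₃(PO₄)₂ dissolves, [PO₄³⁻] = 2s while [Zn²⁺] ≈ 3.90×10⁻² mol L⁻¹.
Ksp = [Zn²⁺]^3[PO₄³⁻]^2 = (3.90×10⁻²)^3(2s)^2
(2s)^2 = 8.80×10⁻³³ / (3.90×10⁻²)^3 = 1.48×10⁻²⁸
s = 6.09×10⁻¹⁵ mol L⁻¹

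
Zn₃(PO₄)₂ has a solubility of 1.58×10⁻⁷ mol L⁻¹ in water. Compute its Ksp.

Zn₃(PO₄)₂(s) ⇌ 3 Zn²⁺(aq) + 2 PO₄³⁻(aq)
For each mole of Zn₃(PO₄)₂ that dissolves per liter, [Zn²⁺] = 3s and [PO₄³⁻] = 2s; let s denote this solubility.
Ksp = [Zn²⁺]^3[PO₄³⁻]^2 = (3s)^3 · (2s)^2 = 108s^5
Ksp = 108 × (1.58×10⁻⁷)^5 = 1.06×10⁻³²

Ksp = 1.06×10⁻³²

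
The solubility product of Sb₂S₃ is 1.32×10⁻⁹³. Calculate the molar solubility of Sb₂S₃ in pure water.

1.04×10⁻¹⁹ M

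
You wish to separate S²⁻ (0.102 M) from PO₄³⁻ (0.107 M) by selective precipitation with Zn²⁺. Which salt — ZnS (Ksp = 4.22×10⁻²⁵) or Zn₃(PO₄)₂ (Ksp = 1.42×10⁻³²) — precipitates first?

Each salt precipitates once Q = Ksp for that salt.
For ZnS: [Zn²⁺] = (Ksp/[S²⁻]) = 4.14×10⁻²⁴ M
For Zn₃(PO₄)₂: [Zn²⁺] = (Ksp/[PO₄³⁻]^2)^(1/3) = 1.07×10⁻¹⁰ M
ZnS requires the lower [Zn²⁺], so it precipitates first.

ZnS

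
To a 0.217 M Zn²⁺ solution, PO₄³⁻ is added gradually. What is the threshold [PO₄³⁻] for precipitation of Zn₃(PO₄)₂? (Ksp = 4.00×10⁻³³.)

Precipitation of each salt begins when its ion product equals Ksp.
Zn₃(PO₄)₂(s) ⇌ 3 Zn²⁺(aq) + 2 PO₄³⁻(aq)
Ksp = [Zn²⁺]^3[PO₄³⁻]^2 = [PO₄³⁻]^2(0.217)^3
[PO₄³⁻]^2 = 4.00×10⁻³³ / (0.217)^3 = 3.91×10⁻³¹
[PO₄³⁻] = 6.26×10⁻¹⁶ M

6.26×10⁻¹⁶ M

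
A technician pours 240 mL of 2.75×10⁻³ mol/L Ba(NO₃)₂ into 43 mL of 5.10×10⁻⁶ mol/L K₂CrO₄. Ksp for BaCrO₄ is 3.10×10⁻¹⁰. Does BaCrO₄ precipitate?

Total volume after mixing = 240 + 43 = 283 mL.
[Ba²⁺] = (2.75×10⁻³)(240)/283 = 2.33×10⁻³ mol/L
[CrO₄²⁻] = (5.10×10⁻⁶)(43)/283 = 7.75×10⁻⁷ mol/L
Q = [Ba²⁺][CrO₄²⁻] = 1.81×10⁻⁹
Q = 1.81×10⁻⁹ > Ksp = 3.10×10⁻¹⁰, so the solution is supersaturated and BaCrO₄ precipitates.

Yes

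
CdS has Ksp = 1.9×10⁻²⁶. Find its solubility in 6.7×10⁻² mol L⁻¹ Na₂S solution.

CdS(s) ⇌ Cd²⁺(aq) + S²⁻(aq)
With S²⁻ already at 6.7×10⁻² mol L⁻¹ and s small, take [S²⁻] ≈ 6.7×10⁻² mol L⁻¹ and [Cd²⁺] = s.
Ksp = [Cd²⁺][S²⁻] = s(6.7×10⁻²)
s = 1.9×10⁻²⁶ / (6.7×10⁻²) = 2.8×10⁻²⁵
s = 2.8×10⁻²⁵ mol L⁻¹

2.8×10⁻²⁵ M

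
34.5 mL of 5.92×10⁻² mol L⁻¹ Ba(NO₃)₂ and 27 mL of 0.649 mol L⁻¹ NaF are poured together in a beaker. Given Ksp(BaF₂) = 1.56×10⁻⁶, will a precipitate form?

After mixing, V = 34.5 mL + 27 mL = 61.5 mL.
[Ba²⁺] = (5.92×10⁻²)(34.5)/61.5 = 3.32×10⁻² mol L⁻¹
[F⁻] = (0.649)(27)/61.5 = 0.285 mol L⁻¹
Q = [Ba²⁺][F⁻]^2 = 2.70×10⁻³
Since Q (2.70×10⁻³) exceeds Ksp (1.56×10⁻⁶), BaF₂ will precipitate.

Yes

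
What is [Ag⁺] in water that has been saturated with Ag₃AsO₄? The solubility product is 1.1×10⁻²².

4.3×10⁻⁶ M

Ag₃AsO₄(s) ⇌ 3 Ag⁺(aq) + AsO₄³⁻(aq)
For each mole of Ag₃AsO₄ that dissolves per liter, [Ag⁺] = 3s and [AsO₄³⁻] = s; let s denote this solubility.
Ksp = [Ag⁺]^3[AsO₄³⁻] = (3s)^3 · s = 27s^4 = 1.1×10⁻²²
s = 1.4×10⁻⁶ M
[Ag⁺] = 3s = 4.3×10⁻⁶ M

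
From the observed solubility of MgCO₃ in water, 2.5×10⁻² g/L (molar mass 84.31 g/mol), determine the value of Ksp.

Ksp = 8.8×10⁻⁸

s = (2.5×10⁻² g L⁻¹)/(84.31 g mol⁻¹) = 2.965×10⁻⁴ M
MgCO₃(s) ⇌ Mg²⁺(aq) + CO₃²⁻(aq)
If s mol/L of MgCO₃ dissolves, [Mg²⁺] = s and [CO₃²⁻] = s.
Ksp = [Mg²⁺][CO₃²⁻] = s · s = s^2
Ksp = (2.965×10⁻⁴)^2 = 8.8×10⁻⁸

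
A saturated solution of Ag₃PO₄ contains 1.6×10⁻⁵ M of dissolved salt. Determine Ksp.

Ksp = 1.8×10⁻¹⁸

Ag₃PO₄(s) ⇌ 3 Ag⁺(aq) + PO₄³⁻(aq)
If s mol/L of Ag₃PO₄ dissolves, [Ag⁺] = 3s and [PO₄³⁻] = s.
Ksp = [Ag⁺]^3[PO₄³⁻] = (3s)^3 · s = 27s^4
Ksp = 27 × (1.6×10⁻⁵)^4 = 1.8×10⁻¹⁸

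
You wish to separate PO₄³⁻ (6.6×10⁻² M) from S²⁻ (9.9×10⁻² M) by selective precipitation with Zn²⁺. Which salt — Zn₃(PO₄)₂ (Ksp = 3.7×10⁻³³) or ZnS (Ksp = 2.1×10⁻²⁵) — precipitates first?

A salt starts to precipitate once the ion product Q reaches its Ksp.
For Zn₃(PO₄)₂: [Zn²⁺] = (Ksp/[PO₄³⁻]^2)^(1/3) = 9.5×10⁻¹¹ M
For ZnS: [Zn²⁺] = (Ksp/[S²⁻]) = 2.1×10⁻²⁴ M
Since ZnS needs less Zn²⁺ to reach saturation, it precipitates first.

ZnS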